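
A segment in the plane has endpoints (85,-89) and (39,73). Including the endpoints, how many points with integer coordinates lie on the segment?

3

The number of lattice points on a segment between lattice points is gcd(|Δx|,|Δy|) + 1 = gcd(46,162) + 1 = 2 + 1 = 3.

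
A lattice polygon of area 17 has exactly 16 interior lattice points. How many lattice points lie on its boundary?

4

Pick's theorem gives A = I + B/2 − 1, so B = 2(A − I + 1) = 2(17 − 16 + 1) = 4.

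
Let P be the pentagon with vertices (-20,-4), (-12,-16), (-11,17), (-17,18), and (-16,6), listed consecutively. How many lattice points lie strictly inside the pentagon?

173

The shoelace formula gives twice the area as |[(-20)·(-16) − (-12)·(-4)] + [(-12)·17 − (-11)·(-16)] + [(-11)·18 − (-17)·17] + [(-17)·6 − (-16)·18] + [(-16)·(-4) − (-20)·6]| = 353, so the area is 176.5.
The number of boundary lattice points is Σ gcd(|Δx|,|Δy|) = gcd(8,12) + gcd(1,33) + gcd(6,1) + gcd(1,12) + gcd(4,10) = 4+1+1+1+2 = 9.
By Pick's theorem A = I + B/2 − 1, so I = 176.5 − 9/2 + 1 = 173.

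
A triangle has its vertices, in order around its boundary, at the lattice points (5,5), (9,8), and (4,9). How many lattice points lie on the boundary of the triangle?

3

The number of boundary lattice points is Σ gcd(|Δx|,|Δy|) = gcd(4,3) + gcd(5,1) + gcd(1,4) = 1+1+1 = 3.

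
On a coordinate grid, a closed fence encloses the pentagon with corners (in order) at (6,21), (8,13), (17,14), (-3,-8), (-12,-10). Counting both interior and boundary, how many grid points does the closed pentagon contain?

Using the shoelace formula, 2A = |(6·13 − 8·21) + (8·14 − 17·13) + (17·(-8) − (-3)·14) + ((-3)·(-10) − (-12)·(-8)) + ((-12)·21 − 6·(-10))| = 551, so the area is 275.5.
The number of boundary lattice points is Σ gcd(|Δx|,|Δy|) = gcd(2,8) + gcd(9,1) + gcd(20,22) + gcd(9,2) + gcd(18,31) = 2+1+2+1+1 = 7.
Pick's theorem gives I = A − B/2 + 1 = 275.5 − 7/2 + 1 = 273, so the closed region contains I + B = 273 + 7 = 280 lattice points.

280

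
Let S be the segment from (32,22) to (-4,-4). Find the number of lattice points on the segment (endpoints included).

The number of lattice points on a segment between lattice points is gcd(|Δx|,|Δy|) + 1 = gcd(36,26) + 1 = 2 + 1 = 3.

3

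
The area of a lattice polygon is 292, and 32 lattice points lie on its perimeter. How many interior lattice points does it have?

277

From Pick's theorem, I = A − B/2 + 1 = 292 − 32/2 + 1 = 277.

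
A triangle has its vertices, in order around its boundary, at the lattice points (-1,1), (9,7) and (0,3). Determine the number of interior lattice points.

By the shoelace formula, twice the signed area is |[(-1)·7 − 9·1] + [9·3 − 0·7] + [0·1 − (-1)·3]| = 14, so the area is 7.
The number of boundary lattice points is Σ gcd(|Δx|,|Δy|) = gcd(10,6) + gcd(9,4) + gcd(1,2) = 2+1+1 = 4.
By Pick's theorem A = I + B/2 − 1, so I = 7 − 4/2 + 1 = 6.

6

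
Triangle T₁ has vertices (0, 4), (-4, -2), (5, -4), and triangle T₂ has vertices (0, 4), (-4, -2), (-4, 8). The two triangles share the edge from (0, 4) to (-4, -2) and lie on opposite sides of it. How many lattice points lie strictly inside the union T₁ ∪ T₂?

The union is the simple quadrilateral with vertices (0, 4), (5, -4), (-4, -2), (-4, 8) in order.
By the shoelace formula, twice the signed area is |(0·(-4) − 5·4) + (5·(-2) − (-4)·(-4)) + ((-4)·8 − (-4)·(-2)) + ((-4)·4 − 0·8)| = 102, so the area is 51.
Along each edge there are gcd(|Δx|,|Δy|)+1 lattice points, so counting each shared vertex once the boundary has gcd(5,8) + gcd(9,2) + gcd(0,10) + gcd(4,4) = 1+1+10+4 = 16.
By Pick's theorem I = A − B/2 + 1 = 51 − 16/2 + 1 = 44.

44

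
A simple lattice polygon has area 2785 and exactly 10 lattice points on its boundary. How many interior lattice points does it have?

2781

From Pick's theorem, I = A − B/2 + 1 = 2785 − 10/2 + 1 = 2781.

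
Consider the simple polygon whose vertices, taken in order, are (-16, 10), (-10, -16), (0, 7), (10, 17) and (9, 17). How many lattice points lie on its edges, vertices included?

15

Summing gcd(|Δx|,|Δy|) over the edges gives the boundary count: gcd(6,26) + gcd(10,23) + gcd(10,10) + gcd(1,0) + gcd(25,7) = 2+1+10+1+1 = 15.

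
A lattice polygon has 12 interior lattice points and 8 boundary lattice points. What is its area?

15

Pick's theorem states A = I + B/2 − 1, so A = 12 + 8/2 − 1 = 15.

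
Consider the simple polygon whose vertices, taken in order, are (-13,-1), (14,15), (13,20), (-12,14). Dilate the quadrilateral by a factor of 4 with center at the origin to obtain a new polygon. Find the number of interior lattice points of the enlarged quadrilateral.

4153

Using the shoelace formula, 2A = |[(-13)·15 − 14·(-1)] + [14·20 − 13·15] + [13·14 − (-12)·20] + [(-12)·(-1) − (-13)·14]| = 520, so the area is 260.
The number of boundary lattice points is Σ gcd(|Δx|,|Δy|) = gcd(27,16) + gcd(1,5) + gcd(25,6) + gcd(1,15) = 1+1+1+1 = 4.
Scaling by 4 multiplies the area by 4² = 16 (so the new area is 4160) and multiplies the boundary lattice-point count by 4, giving 16.
By Pick's theorem, the interior count of the dilated polygon is 4160 − 16/2 + 1 = 4153.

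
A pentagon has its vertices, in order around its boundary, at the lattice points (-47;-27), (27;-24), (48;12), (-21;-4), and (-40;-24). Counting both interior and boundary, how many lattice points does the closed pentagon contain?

Using the shoelace formula, 2A = |((-47)·(-24) − 27·(-27)) + (27·12 − 48·(-24)) + (48·(-4) − (-21)·12) + ((-21)·(-24) − (-40)·(-4)) + ((-40)·(-27) − (-47)·(-24))| = 3689, so the area is 1844.5.
Summing gcd(|Δx|,|Δy|) over the edges gives the boundary count: gcd(74,3) + gcd(21,36) + gcd(69,16) + gcd(19,20) + gcd(7,3) = 1+3+1+1+1 = 7.
Pick's theorem gives I = A − B/2 + 1 = 1844.5 − 7/2 + 1 = 1842, so the closed region contains I + B = 1842 + 7 = 1849 lattice points.

1849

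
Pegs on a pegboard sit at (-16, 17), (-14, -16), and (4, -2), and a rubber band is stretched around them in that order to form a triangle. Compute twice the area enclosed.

622

Using the shoelace formula, 2A = |[(-16)·(-16) − (-14)·17] + [(-14)·(-2) − 4·(-16)] + [4·17 − (-16)·(-2)]| = 622, so the area is 311.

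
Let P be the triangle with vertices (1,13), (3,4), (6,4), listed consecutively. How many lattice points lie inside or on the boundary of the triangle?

17

Using the shoelace formula, 2A = |[1·4 − 3·13] + [3·4 − 6·4] + [6·13 − 1·4]| = 27, so the area is 27/2.
Summing gcd(|Δx|,|Δy|) over the edges gives the boundary count: gcd(2,9) + gcd(3,0) + gcd(5,9) = 1+3+1 = 5.
Pick's theorem gives I = A − B/2 + 1 = 27/2 − 5/2 + 1 = 12, so the closed region contains I + B = 12 + 5 = 17 lattice points.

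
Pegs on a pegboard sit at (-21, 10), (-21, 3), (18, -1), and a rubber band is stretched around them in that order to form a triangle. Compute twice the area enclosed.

273

The shoelace formula gives twice the area as |[(-21)·3 − (-21)·10] + [(-21)·(-1) − 18·3] + [18·10 − (-21)·(-1)]| = 273, so the area is 273/2.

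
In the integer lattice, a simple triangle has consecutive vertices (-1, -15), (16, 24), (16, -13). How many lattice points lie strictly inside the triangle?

By the shoelace formula, twice the signed area is |[(-1)·24 − 16·(-15)] + [16·(-13) − 16·24] + [16·(-15) − (-1)·(-13)]| = 629, so the area is 629/2.
The number of boundary lattice points is Σ gcd(|Δx|,|Δy|) = gcd(17,39) + gcd(0,37) + gcd(17,2) = 1+37+1 = 39.
Pick's theorem gives I = A − B/2 + 1 = 629/2 − 39/2 + 1 = 296.

296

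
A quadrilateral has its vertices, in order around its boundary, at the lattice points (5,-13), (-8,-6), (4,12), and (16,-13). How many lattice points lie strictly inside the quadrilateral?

By the shoelace formula, twice the signed area is |(5·(-6) − (-8)·(-13)) + ((-8)·12 − 4·(-6)) + (4·(-13) − 16·12) + (16·(-13) − 5·(-13))| = 593, so the area is 296.5.
Along each edge there are gcd(|Δx|,|Δy|)+1 lattice points, so counting each shared vertex once the boundary has gcd(13,7) + gcd(12,18) + gcd(12,25) + gcd(11,0) = 1+6+1+11 = 19.
By Pick's theorem A = I + B/2 − 1, so I = 296.5 − 19/2 + 1 = 288.

288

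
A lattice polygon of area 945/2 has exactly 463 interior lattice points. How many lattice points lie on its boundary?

21

Pick's theorem gives A = I + B/2 − 1, so B = 2(A − I + 1) = 2(945/2 − 463 + 1) = 21.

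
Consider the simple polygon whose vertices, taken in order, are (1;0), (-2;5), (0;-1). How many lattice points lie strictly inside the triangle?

By the shoelace formula, twice the signed area is |[1·5 − (-2)·0] + [(-2)·(-1) − 0·5] + [0·0 − 1·(-1)]| = 8, so the area is 4.
Summing gcd(|Δx|,|Δy|) over the edges gives the boundary count: gcd(3,5) + gcd(2,6) + gcd(1,1) = 1+2+1 = 4.
By Pick's theorem A = I + B/2 − 1, so I = 4 − 4/2 + 1 = 3.

3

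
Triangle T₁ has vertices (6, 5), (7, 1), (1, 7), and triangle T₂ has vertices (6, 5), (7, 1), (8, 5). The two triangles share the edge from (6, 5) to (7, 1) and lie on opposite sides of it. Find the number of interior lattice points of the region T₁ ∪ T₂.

9

The union is the simple quadrilateral with vertices (6, 5), (1, 7), (7, 1), (8, 5) in order.
Using the shoelace formula, 2A = |(6·7 − 1·5) + (1·1 − 7·7) + (7·5 − 8·1) + (8·5 − 6·5)| = 26, so the area is 13.
The number of boundary lattice points is Σ gcd(|Δx|,|Δy|) = gcd(5,2) + gcd(6,6) + gcd(1,4) + gcd(2,0) = 1+6+1+2 = 10.
By Pick's theorem I = A − B/2 + 1 = 13 − 10/2 + 1 = 9.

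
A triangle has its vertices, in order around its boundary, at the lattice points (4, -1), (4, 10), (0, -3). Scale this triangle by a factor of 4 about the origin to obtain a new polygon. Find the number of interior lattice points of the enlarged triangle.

Using the shoelace formula, 2A = |[4·10 − 4·(-1)] + [4·(-3) − 0·10] + [0·(-1) − 4·(-3)]| = 44, so the area is 22.
Summing gcd(|Δx|,|Δy|) over the edges gives the boundary count: gcd(0,11) + gcd(4,13) + gcd(4,2) = 11+1+2 = 14.
Scaling by 4 multiplies the area by 4² = 16 (so the new area is 352) and multiplies the boundary lattice-point count by 4, giving 56.
By Pick's theorem, the interior count of the dilated polygon is 352 − 56/2 + 1 = 325.

325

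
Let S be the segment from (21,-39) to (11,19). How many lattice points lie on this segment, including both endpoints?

The number of lattice points on a segment between lattice points is gcd(|Δx|,|Δy|) + 1 = gcd(10,58) + 1 = 2 + 1 = 3.

3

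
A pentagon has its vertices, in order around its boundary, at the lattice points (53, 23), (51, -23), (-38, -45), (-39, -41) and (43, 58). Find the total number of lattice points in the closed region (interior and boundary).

4177

The shoelace formula gives twice the area as |[53·(-23) − 51·23] + [51·(-45) − (-38)·(-23)] + [(-38)·(-41) − (-39)·(-45)] + [(-39)·58 − 43·(-41)] + [43·23 − 53·58]| = 8342, so the area is 4171.
Summing gcd(|Δx|,|Δy|) over the edges gives the boundary count: gcd(2,46) + gcd(89,22) + gcd(1,4) + gcd(82,99) + gcd(10,35) = 2+1+1+1+5 = 10.
Pick's theorem gives I = A − B/2 + 1 = 4171 − 10/2 + 1 = 4167, so the closed region contains I + B = 4167 + 10 = 4177 lattice points.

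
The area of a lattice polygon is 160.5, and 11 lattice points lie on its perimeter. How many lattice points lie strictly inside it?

Pick's theorem A = I + B/2 − 1 rearranges to I = A − B/2 + 1 = 160.5 − 11/2 + 1 = 156.

156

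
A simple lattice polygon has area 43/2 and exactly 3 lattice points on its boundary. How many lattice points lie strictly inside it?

21

From Pick's theorem, I = A − B/2 + 1 = 43/2 − 3/2 + 1 = 21.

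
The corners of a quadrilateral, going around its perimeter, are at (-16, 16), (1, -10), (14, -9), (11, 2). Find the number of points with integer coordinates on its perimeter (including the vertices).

4

The number of boundary lattice points is Σ gcd(|Δx|,|Δy|) = gcd(17,26) + gcd(13,1) + gcd(3,11) + gcd(27,14) = 1+1+1+1 = 4.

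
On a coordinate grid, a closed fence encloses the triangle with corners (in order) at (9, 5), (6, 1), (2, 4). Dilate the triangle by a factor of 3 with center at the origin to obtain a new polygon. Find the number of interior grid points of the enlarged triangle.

109

By the shoelace formula, twice the signed area is |(9·1 − 6·5) + (6·4 − 2·1) + (2·5 − 9·4)| = 25, so the area is 12.5.
The number of boundary lattice points is Σ gcd(|Δx|,|Δy|) = gcd(3,4) + gcd(4,3) + gcd(7,1) = 1+1+1 = 3.
Scaling by 3 multiplies the area by 3² = 9 (so the new area is 225/2) and multiplies the boundary lattice-point count by 3, giving 9.
By Pick's theorem, the interior count of the dilated polygon is 225/2 − 9/2 + 1 = 109.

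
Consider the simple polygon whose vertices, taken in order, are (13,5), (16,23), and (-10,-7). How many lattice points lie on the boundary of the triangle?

6

Summing gcd(|Δx|,|Δy|) over the edges gives the boundary count: gcd(3,18) + gcd(26,30) + gcd(23,12) = 3+2+1 = 6.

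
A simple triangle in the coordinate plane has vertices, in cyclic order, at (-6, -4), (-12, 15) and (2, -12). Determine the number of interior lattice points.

By the shoelace formula, twice the signed area is |((-6)·15 − (-12)·(-4)) + ((-12)·(-12) − 2·15) + (2·(-4) − (-6)·(-12))| = 104, so the area is 52.
Along each edge there are gcd(|Δx|,|Δy|)+1 lattice points, so counting each shared vertex once the boundary has gcd(6,19) + gcd(14,27) + gcd(8,8) = 1+1+8 = 10.
By Pick's theorem A = I + B/2 − 1, so I = 52 − 10/2 + 1 = 48.

48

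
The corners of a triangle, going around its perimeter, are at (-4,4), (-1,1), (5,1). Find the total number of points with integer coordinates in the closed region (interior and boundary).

16

Using the shoelace formula, 2A = |((-4)·1 − (-1)·4) + ((-1)·1 − 5·1) + (5·4 − (-4)·1)| = 18, so the area is 9.
The number of boundary lattice points is Σ gcd(|Δx|,|Δy|) = gcd(3,3) + gcd(6,0) + gcd(9,3) = 3+6+3 = 12.
Pick's theorem gives I = A − B/2 + 1 = 9 − 12/2 + 1 = 4, so the closed region contains I + B = 4 + 12 = 16 lattice points.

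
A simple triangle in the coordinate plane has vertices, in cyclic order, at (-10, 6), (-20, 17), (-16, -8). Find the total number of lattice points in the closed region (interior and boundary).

Using the shoelace formula, 2A = |[(-10)·17 − (-20)·6] + [(-20)·(-8) − (-16)·17] + [(-16)·6 − (-10)·(-8)]| = 206, so the area is 103.
Summing gcd(|Δx|,|Δy|) over the edges gives the boundary count: gcd(10,11) + gcd(4,25) + gcd(6,14) = 1+1+2 = 4.
Pick's theorem gives I = A − B/2 + 1 = 103 − 4/2 + 1 = 102, so the closed region contains I + B = 102 + 4 = 106 lattice points.

106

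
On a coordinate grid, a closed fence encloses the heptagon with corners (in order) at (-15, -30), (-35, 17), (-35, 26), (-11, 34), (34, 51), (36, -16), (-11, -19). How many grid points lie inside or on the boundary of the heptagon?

3730

Using the shoelace formula, 2A = |[(-15)·17 − (-35)·(-30)] + [(-35)·26 − (-35)·17] + [(-35)·34 − (-11)·26] + [(-11)·51 − 34·34] + [34·(-16) − 36·51] + [36·(-19) − (-11)·(-16)] + [(-11)·(-30) − (-15)·(-19)]| = 7436, so the area is 3718.
Summing gcd(|Δx|,|Δy|) over the edges gives the boundary count: gcd(20,47) + gcd(0,9) + gcd(24,8) + gcd(45,17) + gcd(2,67) + gcd(47,3) + gcd(4,11) = 1+9+8+1+1+1+1 = 22.
Pick's theorem gives I = A − B/2 + 1 = 3718 − 22/2 + 1 = 3708, so the closed region contains I + B = 3708 + 22 = 3730 lattice points.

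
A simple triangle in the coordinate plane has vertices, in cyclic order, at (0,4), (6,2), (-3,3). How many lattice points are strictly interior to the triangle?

5

The shoelace formula gives twice the area as |(0·2 − 6·4) + (6·3 − (-3)·2) + ((-3)·4 − 0·3)| = 12, so the area is 6.
The number of boundary lattice points is Σ gcd(|Δx|,|Δy|) = gcd(6,2) + gcd(9,1) + gcd(3,1) = 2+1+1 = 4.
Pick's theorem gives I = A − B/2 + 1 = 6 − 4/2 + 1 = 5.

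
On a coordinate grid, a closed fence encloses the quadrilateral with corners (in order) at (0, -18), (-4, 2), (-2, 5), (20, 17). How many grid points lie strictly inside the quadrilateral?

286

By the shoelace formula, twice the signed area is |[0·2 − (-4)·(-18)] + [(-4)·5 − (-2)·2] + [(-2)·17 − 20·5] + [20·(-18) − 0·17]| = 582, so the area is 291.
The number of boundary lattice points is Σ gcd(|Δx|,|Δy|) = gcd(4,20) + gcd(2,3) + gcd(22,12) + gcd(20,35) = 4+1+2+5 = 12.
Pick's theorem gives I = A − B/2 + 1 = 291 − 12/2 + 1 = 286.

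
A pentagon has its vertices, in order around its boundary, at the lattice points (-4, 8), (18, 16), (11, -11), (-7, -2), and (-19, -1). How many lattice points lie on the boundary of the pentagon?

16

Summing gcd(|Δx|,|Δy|) over the edges gives the boundary count: gcd(22,8) + gcd(7,27) + gcd(18,9) + gcd(12,1) + gcd(15,9) = 2+1+9+1+3 = 16.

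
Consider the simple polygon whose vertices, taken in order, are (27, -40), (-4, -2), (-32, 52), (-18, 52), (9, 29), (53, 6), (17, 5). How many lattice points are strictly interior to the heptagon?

2158

The shoelace formula gives twice the area as |(27·(-2) − (-4)·(-40)) + ((-4)·52 − (-32)·(-2)) + ((-32)·52 − (-18)·52) + ((-18)·29 − 9·52) + (9·6 − 53·29) + (53·5 − 17·6) + (17·(-40) − 27·5)| = 4339, so the area is 4339/2.
The number of boundary lattice points is Σ gcd(|Δx|,|Δy|) = gcd(31,38) + gcd(28,54) + gcd(14,0) + gcd(27,23) + gcd(44,23) + gcd(36,1) + gcd(10,45) = 1+2+14+1+1+1+5 = 25.
Pick's theorem gives I = A − B/2 + 1 = 4339/2 − 25/2 + 1 = 2158.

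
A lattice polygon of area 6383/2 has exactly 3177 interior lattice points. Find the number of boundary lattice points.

Pick's theorem gives A = I + B/2 − 1, so B = 2(A − I + 1) = 2(6383/2 − 3177 + 1) = 31.

31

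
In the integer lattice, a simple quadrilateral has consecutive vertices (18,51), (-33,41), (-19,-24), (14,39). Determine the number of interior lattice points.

By the shoelace formula, twice the signed area is |[18·41 − (-33)·51] + [(-33)·(-24) − (-19)·41] + [(-19)·39 − 14·(-24)] + [14·51 − 18·39]| = 3599, so the area is 1799.5.
Summing gcd(|Δx|,|Δy|) over the edges gives the boundary count: gcd(51,10) + gcd(14,65) + gcd(33,63) + gcd(4,12) = 1+1+3+4 = 9.
Pick's theorem gives I = A − B/2 + 1 = 1799.5 − 9/2 + 1 = 1796.

1796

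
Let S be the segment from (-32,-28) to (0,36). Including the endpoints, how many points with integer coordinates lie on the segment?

33

The number of lattice points on a segment between lattice points is gcd(|Δx|,|Δy|) + 1 = gcd(32,64) + 1 = 32 + 1 = 33.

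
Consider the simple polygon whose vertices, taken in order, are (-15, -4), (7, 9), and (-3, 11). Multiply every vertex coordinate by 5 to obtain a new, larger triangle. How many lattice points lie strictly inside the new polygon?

By the shoelace formula, twice the signed area is |((-15)·9 − 7·(-4)) + (7·11 − (-3)·9) + ((-3)·(-4) − (-15)·11)| = 174, so the area is 87.
Summing gcd(|Δx|,|Δy|) over the edges gives the boundary count: gcd(22,13) + gcd(10,2) + gcd(12,15) = 1+2+3 = 6.
Scaling by 5 multiplies the area by 5² = 25 (so the new area is 2175) and multiplies the boundary lattice-point count by 5, giving 30.
By Pick's theorem, the interior count of the dilated polygon is 2175 − 30/2 + 1 = 2161.

2161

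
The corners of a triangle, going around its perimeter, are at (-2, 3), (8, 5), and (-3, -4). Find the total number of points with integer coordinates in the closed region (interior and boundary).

37

Using the shoelace formula, 2A = |((-2)·5 − 8·3) + (8·(-4) − (-3)·5) + ((-3)·3 − (-2)·(-4))| = 68, so the area is 34.
Along each edge there are gcd(|Δx|,|Δy|)+1 lattice points, so counting each shared vertex once the boundary has gcd(10,2) + gcd(11,9) + gcd(1,7) = 2+1+1 = 4.
Pick's theorem gives I = A − B/2 + 1 = 34 − 4/2 + 1 = 33, so the closed region contains I + B = 33 + 4 = 37 lattice points.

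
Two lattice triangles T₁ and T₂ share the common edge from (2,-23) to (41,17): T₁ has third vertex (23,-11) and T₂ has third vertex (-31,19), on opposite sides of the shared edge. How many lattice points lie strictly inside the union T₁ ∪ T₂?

1661

The union is the simple quadrilateral with vertices (2,-23), (23,-11), (41,17), (-31,19) in order.
Using the shoelace formula, 2A = |[2·(-11) − 23·(-23)] + [23·17 − 41·(-11)] + [41·19 − (-31)·17] + [(-31)·(-23) − 2·19]| = 3330, so the area is 1665.
Summing gcd(|Δx|,|Δy|) over the edges gives the boundary count: gcd(21,12) + gcd(18,28) + gcd(72,2) + gcd(33,42) = 3+2+2+3 = 10.
By Pick's theorem I = A − B/2 + 1 = 1665 − 10/2 + 1 = 1661.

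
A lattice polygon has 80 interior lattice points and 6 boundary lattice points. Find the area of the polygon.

By Pick's theorem, A = I + B/2 − 1 = 80 + 6/2 − 1 = 82.

82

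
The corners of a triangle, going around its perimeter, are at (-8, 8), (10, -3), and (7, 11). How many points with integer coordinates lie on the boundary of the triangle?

Summing gcd(|Δx|,|Δy|) over the edges gives the boundary count: gcd(18,11) + gcd(3,14) + gcd(15,3) = 1+1+3 = 5.

5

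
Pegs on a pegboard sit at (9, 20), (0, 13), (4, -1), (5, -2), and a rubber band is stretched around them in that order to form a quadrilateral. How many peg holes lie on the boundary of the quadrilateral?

6

Along each edge there are gcd(|Δx|,|Δy|)+1 lattice points, so counting each shared vertex once the boundary has gcd(9,7) + gcd(4,14) + gcd(1,1) + gcd(4,22) = 1+2+1+2 = 6.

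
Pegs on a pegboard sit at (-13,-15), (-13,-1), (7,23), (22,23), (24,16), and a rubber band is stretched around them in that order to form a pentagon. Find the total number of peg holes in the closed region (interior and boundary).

604

By the shoelace formula, twice the signed area is |((-13)·(-1) − (-13)·(-15)) + ((-13)·23 − 7·(-1)) + (7·23 − 22·23) + (22·16 − 24·23) + (24·(-15) − (-13)·16)| = 1171, so the area is 1171/2.
The number of boundary lattice points is Σ gcd(|Δx|,|Δy|) = gcd(0,14) + gcd(20,24) + gcd(15,0) + gcd(2,7) + gcd(37,31) = 14+4+15+1+1 = 35.
Pick's theorem gives I = A − B/2 + 1 = 1171/2 − 35/2 + 1 = 569, so the closed region contains I + B = 569 + 35 = 604 lattice points.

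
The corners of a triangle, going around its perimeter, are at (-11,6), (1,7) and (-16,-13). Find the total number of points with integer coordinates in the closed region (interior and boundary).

The shoelace formula gives twice the area as |[(-11)·7 − 1·6] + [1·(-13) − (-16)·7] + [(-16)·6 − (-11)·(-13)]| = 223, so the area is 223/2.
Along each edge there are gcd(|Δx|,|Δy|)+1 lattice points, so counting each shared vertex once the boundary has gcd(12,1) + gcd(17,20) + gcd(5,19) = 1+1+1 = 3.
Pick's theorem gives I = A − B/2 + 1 = 223/2 − 3/2 + 1 = 111, so the closed region contains I + B = 111 + 3 = 114 lattice points.

114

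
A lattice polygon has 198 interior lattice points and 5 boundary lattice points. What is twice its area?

399

Pick's theorem states A = I + B/2 − 1, so A = 198 + 5/2 − 1 = 399/2.
Hence 2A = 399.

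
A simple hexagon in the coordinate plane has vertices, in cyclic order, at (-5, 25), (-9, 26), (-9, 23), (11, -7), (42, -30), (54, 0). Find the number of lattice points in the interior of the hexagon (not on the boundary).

Using the shoelace formula, 2A = |((-5)·26 − (-9)·25) + ((-9)·23 − (-9)·26) + ((-9)·(-7) − 11·23) + (11·(-30) − 42·(-7)) + (42·0 − 54·(-30)) + (54·25 − (-5)·0)| = 2866, so the area is 1433.
Summing gcd(|Δx|,|Δy|) over the edges gives the boundary count: gcd(4,1) + gcd(0,3) + gcd(20,30) + gcd(31,23) + gcd(12,30) + gcd(59,25) = 1+3+10+1+6+1 = 22.
Pick's theorem gives I = A − B/2 + 1 = 1433 − 22/2 + 1 = 1423.

1423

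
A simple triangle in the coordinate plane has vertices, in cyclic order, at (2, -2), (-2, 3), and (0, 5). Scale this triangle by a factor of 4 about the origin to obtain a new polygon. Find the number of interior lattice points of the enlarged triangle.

137

Using the shoelace formula, 2A = |(2·3 − (-2)·(-2)) + ((-2)·5 − 0·3) + (0·(-2) − 2·5)| = 18, so the area is 9.
Along each edge there are gcd(|Δx|,|Δy|)+1 lattice points, so counting each shared vertex once the boundary has gcd(4,5) + gcd(2,2) + gcd(2,7) = 1+2+1 = 4.
Scaling by 4 multiplies the area by 4² = 16 (so the new area is 144) and multiplies the boundary lattice-point count by 4, giving 16.
By Pick's theorem, the interior count of the dilated polygon is 144 − 16/2 + 1 = 137.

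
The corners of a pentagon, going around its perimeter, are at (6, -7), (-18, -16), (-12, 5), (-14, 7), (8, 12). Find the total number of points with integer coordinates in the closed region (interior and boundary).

441

By the shoelace formula, twice the signed area is |(6·(-16) − (-18)·(-7)) + ((-18)·5 − (-12)·(-16)) + ((-12)·7 − (-14)·5) + ((-14)·12 − 8·7) + (8·(-7) − 6·12)| = 870, so the area is 435.
The number of boundary lattice points is Σ gcd(|Δx|,|Δy|) = gcd(24,9) + gcd(6,21) + gcd(2,2) + gcd(22,5) + gcd(2,19) = 3+3+2+1+1 = 10.
Pick's theorem gives I = A − B/2 + 1 = 435 − 10/2 + 1 = 431, so the closed region contains I + B = 431 + 10 = 441 lattice points.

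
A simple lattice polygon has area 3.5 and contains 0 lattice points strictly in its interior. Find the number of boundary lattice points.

Pick's theorem gives A = I + B/2 − 1, so B = 2(A − I + 1) = 2(3.5 − 0 + 1) = 9.

9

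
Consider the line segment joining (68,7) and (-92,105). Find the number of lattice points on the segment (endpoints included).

3

The number of lattice points on a segment between lattice points is gcd(|Δx|,|Δy|) + 1 = gcd(160,98) + 1 = 2 + 1 = 3.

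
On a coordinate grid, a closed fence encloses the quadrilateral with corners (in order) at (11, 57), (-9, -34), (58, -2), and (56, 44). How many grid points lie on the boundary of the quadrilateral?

Along each edge there are gcd(|Δx|,|Δy|)+1 lattice points, so counting each shared vertex once the boundary has gcd(20,91) + gcd(67,32) + gcd(2,46) + gcd(45,13) = 1+1+2+1 = 5.

5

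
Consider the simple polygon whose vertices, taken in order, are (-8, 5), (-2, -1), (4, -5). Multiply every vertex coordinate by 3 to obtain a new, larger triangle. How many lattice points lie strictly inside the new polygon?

40

The shoelace formula gives twice the area as |[(-8)·(-1) − (-2)·5] + [(-2)·(-5) − 4·(-1)] + [4·5 − (-8)·(-5)]| = 12, so the area is 6.
Along each edge there are gcd(|Δx|,|Δy|)+1 lattice points, so counting each shared vertex once the boundary has gcd(6,6) + gcd(6,4) + gcd(12,10) = 6+2+2 = 10.
Scaling by 3 multiplies the area by 3² = 9 (so the new area is 54) and multiplies the boundary lattice-point count by 3, giving 30.
By Pick's theorem, the interior count of the dilated polygon is 54 − 30/2 + 1 = 40.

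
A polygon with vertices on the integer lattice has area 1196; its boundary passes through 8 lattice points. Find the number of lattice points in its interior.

1193

From Pick's theorem, I = A − B/2 + 1 = 1196 − 8/2 + 1 = 1193.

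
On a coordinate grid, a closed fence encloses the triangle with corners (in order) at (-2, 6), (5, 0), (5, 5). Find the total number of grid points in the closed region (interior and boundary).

22

By the shoelace formula, twice the signed area is |((-2)·0 − 5·6) + (5·5 − 5·0) + (5·6 − (-2)·5)| = 35, so the area is 17.5.
The number of boundary lattice points is Σ gcd(|Δx|,|Δy|) = gcd(7,6) + gcd(0,5) + gcd(7,1) = 1+5+1 = 7.
Pick's theorem gives I = A − B/2 + 1 = 17.5 − 7/2 + 1 = 15, so the closed region contains I + B = 15 + 7 = 22 lattice points.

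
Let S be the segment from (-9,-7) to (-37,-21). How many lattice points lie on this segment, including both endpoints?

The number of lattice points on a segment between lattice points is gcd(|Δx|,|Δy|) + 1 = gcd(28,14) + 1 = 14 + 1 = 15.

15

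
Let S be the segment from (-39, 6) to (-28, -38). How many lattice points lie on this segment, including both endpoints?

The number of lattice points on a segment between lattice points is gcd(|Δx|,|Δy|) + 1 = gcd(11,44) + 1 = 11 + 1 = 12.

12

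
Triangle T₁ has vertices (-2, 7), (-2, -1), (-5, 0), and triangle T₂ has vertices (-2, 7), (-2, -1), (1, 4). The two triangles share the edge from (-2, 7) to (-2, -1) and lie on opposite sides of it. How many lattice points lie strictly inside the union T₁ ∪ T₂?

The union is the simple quadrilateral with vertices (-2, 7), (-5, 0), (-2, -1), (1, 4) in order.
Using the shoelace formula, 2A = |[(-2)·0 − (-5)·7] + [(-5)·(-1) − (-2)·0] + [(-2)·4 − 1·(-1)] + [1·7 − (-2)·4]| = 48, so the area is 24.
The number of boundary lattice points is Σ gcd(|Δx|,|Δy|) = gcd(3,7) + gcd(3,1) + gcd(3,5) + gcd(3,3) = 1+1+1+3 = 6.
By Pick's theorem I = A − B/2 + 1 = 24 − 6/2 + 1 = 22.

22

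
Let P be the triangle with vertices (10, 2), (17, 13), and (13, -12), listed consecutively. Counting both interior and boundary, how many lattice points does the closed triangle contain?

The shoelace formula gives twice the area as |[10·13 − 17·2] + [17·(-12) − 13·13] + [13·2 − 10·(-12)]| = 131, so the area is 65.5.
The number of boundary lattice points is Σ gcd(|Δx|,|Δy|) = gcd(7,11) + gcd(4,25) + gcd(3,14) = 1+1+1 = 3.
Pick's theorem gives I = A − B/2 + 1 = 65.5 − 3/2 + 1 = 65, so the closed region contains I + B = 65 + 3 = 68 lattice points.

68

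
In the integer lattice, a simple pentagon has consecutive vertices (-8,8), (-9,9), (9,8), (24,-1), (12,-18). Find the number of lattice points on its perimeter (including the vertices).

Summing gcd(|Δx|,|Δy|) over the edges gives the boundary count: gcd(1,1) + gcd(18,1) + gcd(15,9) + gcd(12,17) + gcd(20,26) = 1+1+3+1+2 = 8.

8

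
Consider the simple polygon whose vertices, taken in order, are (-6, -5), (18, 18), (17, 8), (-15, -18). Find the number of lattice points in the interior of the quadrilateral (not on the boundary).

198

Using the shoelace formula, 2A = |((-6)·18 − 18·(-5)) + (18·8 − 17·18) + (17·(-18) − (-15)·8) + ((-15)·(-5) − (-6)·(-18))| = 399, so the area is 199.5.
The number of boundary lattice points is Σ gcd(|Δx|,|Δy|) = gcd(24,23) + gcd(1,10) + gcd(32,26) + gcd(9,13) = 1+1+2+1 = 5.
By Pick's theorem A = I + B/2 − 1, so I = 199.5 − 5/2 + 1 = 198.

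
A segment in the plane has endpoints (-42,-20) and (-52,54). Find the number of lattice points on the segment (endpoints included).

3

The number of lattice points on a segment between lattice points is gcd(|Δx|,|Δy|) + 1 = gcd(10,74) + 1 = 2 + 1 = 3.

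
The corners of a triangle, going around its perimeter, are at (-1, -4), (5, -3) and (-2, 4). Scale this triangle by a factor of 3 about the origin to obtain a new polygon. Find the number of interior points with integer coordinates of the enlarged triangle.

The shoelace formula gives twice the area as |[(-1)·(-3) − 5·(-4)] + [5·4 − (-2)·(-3)] + [(-2)·(-4) − (-1)·4]| = 49, so the area is 24.5.
Summing gcd(|Δx|,|Δy|) over the edges gives the boundary count: gcd(6,1) + gcd(7,7) + gcd(1,8) = 1+7+1 = 9.
Scaling by 3 multiplies the area by 3² = 9 (so the new area is 220.5) and multiplies the boundary lattice-point count by 3, giving 27.
By Pick's theorem, the interior count of the dilated polygon is 220.5 − 27/2 + 1 = 208.

208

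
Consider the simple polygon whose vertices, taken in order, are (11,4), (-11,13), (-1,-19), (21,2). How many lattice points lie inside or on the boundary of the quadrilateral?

438

The shoelace formula gives twice the area as |[11·13 − (-11)·4] + [(-11)·(-19) − (-1)·13] + [(-1)·2 − 21·(-19)] + [21·4 − 11·2]| = 868, so the area is 434.
Along each edge there are gcd(|Δx|,|Δy|)+1 lattice points, so counting each shared vertex once the boundary has gcd(22,9) + gcd(10,32) + gcd(22,21) + gcd(10,2) = 1+2+1+2 = 6.
Pick's theorem gives I = A − B/2 + 1 = 434 − 6/2 + 1 = 432, so the closed region contains I + B = 432 + 6 = 438 lattice points.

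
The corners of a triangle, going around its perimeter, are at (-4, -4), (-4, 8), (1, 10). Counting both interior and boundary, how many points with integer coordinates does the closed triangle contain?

By the shoelace formula, twice the signed area is |[(-4)·8 − (-4)·(-4)] + [(-4)·10 − 1·8] + [1·(-4) − (-4)·10]| = 60, so the area is 30.
Summing gcd(|Δx|,|Δy|) over the edges gives the boundary count: gcd(0,12) + gcd(5,2) + gcd(5,14) = 12+1+1 = 14.
Pick's theorem gives I = A − B/2 + 1 = 30 − 14/2 + 1 = 24, so the closed region contains I + B = 24 + 14 = 38 lattice points.

38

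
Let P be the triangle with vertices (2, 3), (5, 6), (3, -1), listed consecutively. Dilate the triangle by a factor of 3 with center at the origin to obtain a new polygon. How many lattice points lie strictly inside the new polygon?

61

Using the shoelace formula, 2A = |(2·6 − 5·3) + (5·(-1) − 3·6) + (3·3 − 2·(-1))| = 15, so the area is 7.5.
Summing gcd(|Δx|,|Δy|) over the edges gives the boundary count: gcd(3,3) + gcd(2,7) + gcd(1,4) = 3+1+1 = 5.
Scaling by 3 multiplies the area by 3² = 9 (so the new area is 135/2) and multiplies the boundary lattice-point count by 3, giving 15.
By Pick's theorem, the interior count of the dilated polygon is 135/2 − 15/2 + 1 = 61.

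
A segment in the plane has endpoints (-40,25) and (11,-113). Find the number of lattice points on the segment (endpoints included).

The number of lattice points on a segment between lattice points is gcd(|Δx|,|Δy|) + 1 = gcd(51,138) + 1 = 3 + 1 = 4.

4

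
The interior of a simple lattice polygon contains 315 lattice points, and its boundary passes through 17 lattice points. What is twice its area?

Pick's theorem states A = I + B/2 − 1, so A = 315 + 17/2 − 1 = 645/2.
Hence 2A = 645.

645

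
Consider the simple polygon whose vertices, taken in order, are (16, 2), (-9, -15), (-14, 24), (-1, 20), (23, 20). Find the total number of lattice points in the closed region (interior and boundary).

844

By the shoelace formula, twice the signed area is |(16·(-15) − (-9)·2) + ((-9)·24 − (-14)·(-15)) + ((-14)·20 − (-1)·24) + ((-1)·20 − 23·20) + (23·2 − 16·20)| = 1658, so the area is 829.
Summing gcd(|Δx|,|Δy|) over the edges gives the boundary count: gcd(25,17) + gcd(5,39) + gcd(13,4) + gcd(24,0) + gcd(7,18) = 1+1+1+24+1 = 28.
Pick's theorem gives I = A − B/2 + 1 = 829 − 28/2 + 1 = 816, so the closed region contains I + B = 816 + 28 = 844 lattice points.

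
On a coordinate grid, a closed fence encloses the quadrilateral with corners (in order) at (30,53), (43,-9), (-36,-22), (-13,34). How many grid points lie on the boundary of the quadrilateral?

4

Summing gcd(|Δx|,|Δy|) over the edges gives the boundary count: gcd(13,62) + gcd(79,13) + gcd(23,56) + gcd(43,19) = 1+1+1+1 = 4.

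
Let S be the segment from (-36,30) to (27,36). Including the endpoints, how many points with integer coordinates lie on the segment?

The number of lattice points on a segment between lattice points is gcd(|Δx|,|Δy|) + 1 = gcd(63,6) + 1 = 3 + 1 = 4.

4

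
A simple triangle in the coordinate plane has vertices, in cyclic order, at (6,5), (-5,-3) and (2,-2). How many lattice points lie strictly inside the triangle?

The shoelace formula gives twice the area as |[6·(-3) − (-5)·5] + [(-5)·(-2) − 2·(-3)] + [2·5 − 6·(-2)]| = 45, so the area is 45/2.
Summing gcd(|Δx|,|Δy|) over the edges gives the boundary count: gcd(11,8) + gcd(7,1) + gcd(4,7) = 1+1+1 = 3.
Pick's theorem gives I = A − B/2 + 1 = 45/2 − 3/2 + 1 = 22.

22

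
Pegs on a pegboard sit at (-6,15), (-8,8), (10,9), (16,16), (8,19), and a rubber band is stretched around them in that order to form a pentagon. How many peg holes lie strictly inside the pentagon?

The shoelace formula gives twice the area as |((-6)·8 − (-8)·15) + ((-8)·9 − 10·8) + (10·16 − 16·9) + (16·19 − 8·16) + (8·15 − (-6)·19)| = 346, so the area is 173.
The number of boundary lattice points is Σ gcd(|Δx|,|Δy|) = gcd(2,7) + gcd(18,1) + gcd(6,7) + gcd(8,3) + gcd(14,4) = 1+1+1+1+2 = 6.
Pick's theorem gives I = A − B/2 + 1 = 173 − 6/2 + 1 = 171.

171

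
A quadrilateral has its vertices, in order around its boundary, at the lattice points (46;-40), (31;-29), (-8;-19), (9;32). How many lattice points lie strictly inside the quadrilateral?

1407

Using the shoelace formula, 2A = |[46·(-29) − 31·(-40)] + [31·(-19) − (-8)·(-29)] + [(-8)·32 − 9·(-19)] + [9·(-40) − 46·32]| = 2832, so the area is 1416.
Along each edge there are gcd(|Δx|,|Δy|)+1 lattice points, so counting each shared vertex once the boundary has gcd(15,11) + gcd(39,10) + gcd(17,51) + gcd(37,72) = 1+1+17+1 = 20.
By Pick's theorem A = I + B/2 − 1, so I = 1416 − 20/2 + 1 = 1407.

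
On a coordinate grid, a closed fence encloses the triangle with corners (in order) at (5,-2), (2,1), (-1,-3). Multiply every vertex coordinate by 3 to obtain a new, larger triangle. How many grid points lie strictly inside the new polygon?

By the shoelace formula, twice the signed area is |[5·1 − 2·(-2)] + [2·(-3) − (-1)·1] + [(-1)·(-2) − 5·(-3)]| = 21, so the area is 10.5.
The number of boundary lattice points is Σ gcd(|Δx|,|Δy|) = gcd(3,3) + gcd(3,4) + gcd(6,1) = 3+1+1 = 5.
Scaling by 3 multiplies the area by 3² = 9 (so the new area is 94.5) and multiplies the boundary lattice-point count by 3, giving 15.
By Pick's theorem, the interior count of the dilated polygon is 94.5 − 15/2 + 1 = 88.

88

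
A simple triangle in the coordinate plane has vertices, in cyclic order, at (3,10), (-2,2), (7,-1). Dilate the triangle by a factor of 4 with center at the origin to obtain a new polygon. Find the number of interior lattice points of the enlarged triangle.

687

Using the shoelace formula, 2A = |(3·2 − (-2)·10) + ((-2)·(-1) − 7·2) + (7·10 − 3·(-1))| = 87, so the area is 43.5.
Summing gcd(|Δx|,|Δy|) over the edges gives the boundary count: gcd(5,8) + gcd(9,3) + gcd(4,11) = 1+3+1 = 5.
Scaling by 4 multiplies the area by 4² = 16 (so the new area is 696) and multiplies the boundary lattice-point count by 4, giving 20.
By Pick's theorem, the interior count of the dilated polygon is 696 − 20/2 + 1 = 687.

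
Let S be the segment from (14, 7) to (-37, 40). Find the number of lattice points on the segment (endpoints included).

The number of lattice points on a segment between lattice points is gcd(|Δx|,|Δy|) + 1 = gcd(51,33) + 1 = 3 + 1 = 4.

4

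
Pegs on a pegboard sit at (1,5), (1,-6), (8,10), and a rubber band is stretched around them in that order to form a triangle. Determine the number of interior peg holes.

By the shoelace formula, twice the signed area is |[1·(-6) − 1·5] + [1·10 − 8·(-6)] + [8·5 − 1·10]| = 77, so the area is 38.5.
Summing gcd(|Δx|,|Δy|) over the edges gives the boundary count: gcd(0,11) + gcd(7,16) + gcd(7,5) = 11+1+1 = 13.
By Pick's theorem A = I + B/2 − 1, so I = 38.5 − 13/2 + 1 = 33.

33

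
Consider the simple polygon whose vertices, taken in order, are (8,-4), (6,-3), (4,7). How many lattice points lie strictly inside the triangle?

8

Using the shoelace formula, 2A = |(8·(-3) − 6·(-4)) + (6·7 − 4·(-3)) + (4·(-4) − 8·7)| = 18, so the area is 9.
Summing gcd(|Δx|,|Δy|) over the edges gives the boundary count: gcd(2,1) + gcd(2,10) + gcd(4,11) = 1+2+1 = 4.
By Pick's theorem A = I + B/2 − 1, so I = 9 − 4/2 + 1 = 8.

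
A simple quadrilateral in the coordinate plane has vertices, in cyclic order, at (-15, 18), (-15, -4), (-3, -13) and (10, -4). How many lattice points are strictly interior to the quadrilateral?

Using the shoelace formula, 2A = |[(-15)·(-4) − (-15)·18] + [(-15)·(-13) − (-3)·(-4)] + [(-3)·(-4) − 10·(-13)] + [10·18 − (-15)·(-4)]| = 775, so the area is 387.5.
Along each edge there are gcd(|Δx|,|Δy|)+1 lattice points, so counting each shared vertex once the boundary has gcd(0,22) + gcd(12,9) + gcd(13,9) + gcd(25,22) = 22+3+1+1 = 27.
Pick's theorem gives I = A − B/2 + 1 = 387.5 − 27/2 + 1 = 375.

375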